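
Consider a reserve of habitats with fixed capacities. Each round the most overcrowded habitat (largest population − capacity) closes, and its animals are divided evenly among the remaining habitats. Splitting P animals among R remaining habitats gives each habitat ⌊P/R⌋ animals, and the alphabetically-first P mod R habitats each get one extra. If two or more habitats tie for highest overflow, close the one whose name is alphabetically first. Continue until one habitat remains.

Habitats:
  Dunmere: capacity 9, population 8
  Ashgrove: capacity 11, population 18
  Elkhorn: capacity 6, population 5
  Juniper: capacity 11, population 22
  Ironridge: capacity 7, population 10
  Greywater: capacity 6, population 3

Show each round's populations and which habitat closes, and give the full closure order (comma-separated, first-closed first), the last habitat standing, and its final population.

Round 1: Ashgrove=18 Dunmere=8 Elkhorn=5 Greywater=3 Ironridge=10 Juniper=22 → close Juniper (overflow 11)
  22÷5 = 4 each, +1 to first 2
Round 2: Ashgrove=23 Dunmere=13 Elkhorn=9 Greywater=7 Ironridge=14 → close Ashgrove (overflow 12)
  23÷4 = 5 each, +1 to first 3
Round 3: Dunmere=19 Elkhorn=15 Greywater=13 Ironridge=19 → close Ironridge (overflow 12)
  19÷3 = 6 each, +1 to first 1
Round 4: Dunmere=26 Elkhorn=21 Greywater=19 → close Dunmere (overflow 17)
  26÷2 = 13 each, +1 to first 0
Round 5: Elkhorn=34 Greywater=32 → close Elkhorn (overflow 28)
  34÷1 = 34 each, +1 to first 0

Closure order: Juniper, Ashgrove, Ironridge, Dunmere, Elkhorn
Last habitat: Greywater with 66 animals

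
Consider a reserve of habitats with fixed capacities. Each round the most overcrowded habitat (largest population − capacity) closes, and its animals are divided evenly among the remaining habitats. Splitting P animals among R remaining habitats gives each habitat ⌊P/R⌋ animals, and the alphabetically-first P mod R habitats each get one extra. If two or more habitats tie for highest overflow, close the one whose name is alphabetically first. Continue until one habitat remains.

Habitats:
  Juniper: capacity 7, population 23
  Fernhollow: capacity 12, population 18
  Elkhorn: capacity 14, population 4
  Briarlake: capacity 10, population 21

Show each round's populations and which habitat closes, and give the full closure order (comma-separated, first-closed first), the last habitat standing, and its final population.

Closure order: Juniper, Briarlake, Fernhollow
Last habitat: Elkhorn with 66 animals

Round 1: Briarlake=21 Elkhorn=4 Fernhollow=18 Juniper=23 → close Juniper (overflow 16)
  23÷3 = 7 each, +1 to first 2
Round 2: Briarlake=29 Elkhorn=12 Fernhollow=25 → close Briarlake (overflow 19)
  29÷2 = 14 each, +1 to first 1
Round 3: Elkhorn=27 Fernhollow=39 → close Fernhollow (overflow 27)
  39÷1 = 39 each, +1 to first 0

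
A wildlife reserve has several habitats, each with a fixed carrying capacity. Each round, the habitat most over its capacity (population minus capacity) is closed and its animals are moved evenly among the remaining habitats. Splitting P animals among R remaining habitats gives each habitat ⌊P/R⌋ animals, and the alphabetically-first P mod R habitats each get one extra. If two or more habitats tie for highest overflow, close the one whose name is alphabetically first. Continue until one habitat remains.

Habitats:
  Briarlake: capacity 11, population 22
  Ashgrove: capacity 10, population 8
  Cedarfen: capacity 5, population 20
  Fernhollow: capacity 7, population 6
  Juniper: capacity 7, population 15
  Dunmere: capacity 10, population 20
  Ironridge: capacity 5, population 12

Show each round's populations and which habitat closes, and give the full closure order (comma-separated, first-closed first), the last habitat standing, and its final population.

Closure order: Cedarfen, Briarlake, Dunmere, Juniper, Ironridge, Ashgrove
Last habitat: Fernhollow with 103 animals

Round 1: Ashgrove=8 Briarlake=22 Cedarfen=20 Dunmere=20 Fernhollow=6 Ironridge=12 Juniper=15 → close Cedarfen (overflow 15)
  20÷6 = 3 each, +1 to first 2
Round 2: Ashgrove=12 Briarlake=26 Dunmere=23 Fernhollow=9 Ironridge=15 Juniper=18 → close Briarlake (overflow 15)
  26÷5 = 5 each, +1 to first 1
Round 3: Ashgrove=18 Dunmere=28 Fernhollow=14 Ironridge=20 Juniper=23 → close Dunmere (overflow 18)
  28÷4 = 7 each, +1 to first 0
Round 4: Ashgrove=25 Fernhollow=21 Ironridge=27 Juniper=30 → close Juniper (overflow 23)
  30÷3 = 10 each, +1 to first 0
Round 5: Ashgrove=35 Fernhollow=31 Ironridge=37 → close Ironridge (overflow 32)
  37÷2 = 18 each, +1 to first 1
Round 6: Ashgrove=54 Fernhollow=49 → close Ashgrove (overflow 44)
  54÷1 = 54 each, +1 to first 0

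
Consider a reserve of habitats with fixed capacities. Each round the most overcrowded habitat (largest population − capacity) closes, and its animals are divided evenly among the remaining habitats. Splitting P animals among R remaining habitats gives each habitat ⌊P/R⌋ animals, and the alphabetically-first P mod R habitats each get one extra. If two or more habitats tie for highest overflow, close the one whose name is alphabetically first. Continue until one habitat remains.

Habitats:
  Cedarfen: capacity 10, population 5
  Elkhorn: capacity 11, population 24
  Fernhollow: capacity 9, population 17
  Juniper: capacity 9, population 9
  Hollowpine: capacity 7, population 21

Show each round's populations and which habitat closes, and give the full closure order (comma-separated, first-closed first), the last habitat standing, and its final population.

Round 1: Cedarfen=5 Elkhorn=24 Fernhollow=17 Hollowpine=21 Juniper=9 → close Hollowpine (overflow 14)
  21÷4 = 5 each, +1 to first 1
Round 2: Cedarfen=11 Elkhorn=29 Fernhollow=22 Juniper=14 → close Elkhorn (overflow 18)
  29÷3 = 9 each, +1 to first 2
Round 3: Cedarfen=21 Fernhollow=32 Juniper=23 → close Fernhollow (overflow 23)
  32÷2 = 16 each, +1 to first 0
Round 4: Cedarfen=37 Juniper=39 → close Juniper (overflow 30)
  39÷1 = 39 each, +1 to first 0

Closure order: Hollowpine, Elkhorn, Fernhollow, Juniper
Last habitat: Cedarfen with 76 animals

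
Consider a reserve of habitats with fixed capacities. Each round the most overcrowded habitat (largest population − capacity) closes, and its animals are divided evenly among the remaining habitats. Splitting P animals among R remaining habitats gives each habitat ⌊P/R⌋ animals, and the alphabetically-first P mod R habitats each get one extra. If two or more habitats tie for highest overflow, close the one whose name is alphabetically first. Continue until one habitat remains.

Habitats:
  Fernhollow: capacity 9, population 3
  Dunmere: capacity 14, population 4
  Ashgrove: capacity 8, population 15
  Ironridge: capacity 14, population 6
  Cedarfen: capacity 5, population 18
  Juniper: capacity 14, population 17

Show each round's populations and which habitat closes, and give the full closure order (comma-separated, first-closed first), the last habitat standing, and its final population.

Round 1: Ashgrove=15 Cedarfen=18 Dunmere=4 Fernhollow=3 Ironridge=6 Juniper=17 → close Cedarfen (overflow 13)
  18÷5 = 3 each, +1 to first 3
Round 2: Ashgrove=19 Dunmere=8 Fernhollow=7 Ironridge=9 Juniper=20 → close Ashgrove (overflow 11)
  19÷4 = 4 each, +1 to first 3
Round 3: Dunmere=13 Fernhollow=12 Ironridge=14 Juniper=24 → close Juniper (overflow 10)
  24÷3 = 8 each, +1 to first 0
Round 4: Dunmere=21 Fernhollow=20 Ironridge=22 → close Fernhollow (overflow 11)
  20÷2 = 10 each, +1 to first 0
Round 5: Dunmere=31 Ironridge=32 → close Ironridge (overflow 18)
  32÷1 = 32 each, +1 to first 0

Closure order: Cedarfen, Ashgrove, Juniper, Fernhollow, Ironridge
Last habitat: Dunmere with 63 animals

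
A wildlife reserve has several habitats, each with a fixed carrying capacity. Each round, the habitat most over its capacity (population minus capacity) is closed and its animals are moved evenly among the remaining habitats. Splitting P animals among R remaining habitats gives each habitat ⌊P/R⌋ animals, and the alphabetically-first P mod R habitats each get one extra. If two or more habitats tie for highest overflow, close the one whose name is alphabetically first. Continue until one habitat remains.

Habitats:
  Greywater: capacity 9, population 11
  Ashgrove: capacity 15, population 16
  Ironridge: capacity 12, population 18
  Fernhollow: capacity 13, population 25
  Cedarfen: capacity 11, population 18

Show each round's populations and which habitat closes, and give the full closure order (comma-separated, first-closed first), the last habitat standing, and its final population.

Round 1: Ashgrove=16 Cedarfen=18 Fernhollow=25 Greywater=11 Ironridge=18 → close Fernhollow (overflow 12)
  25÷4 = 6 each, +1 to first 1
Round 2: Ashgrove=23 Cedarfen=24 Greywater=17 Ironridge=24 → close Cedarfen (overflow 13)
  24÷3 = 8 each, +1 to first 0
Round 3: Ashgrove=31 Greywater=25 Ironridge=32 → close Ironridge (overflow 20)
  32÷2 = 16 each, +1 to first 0
Round 4: Ashgrove=47 Greywater=41 → close Ashgrove (overflow 32)
  47÷1 = 47 each, +1 to first 0

Closure order: Fernhollow, Cedarfen, Ironridge, Ashgrove
Last habitat: Greywater with 88 animals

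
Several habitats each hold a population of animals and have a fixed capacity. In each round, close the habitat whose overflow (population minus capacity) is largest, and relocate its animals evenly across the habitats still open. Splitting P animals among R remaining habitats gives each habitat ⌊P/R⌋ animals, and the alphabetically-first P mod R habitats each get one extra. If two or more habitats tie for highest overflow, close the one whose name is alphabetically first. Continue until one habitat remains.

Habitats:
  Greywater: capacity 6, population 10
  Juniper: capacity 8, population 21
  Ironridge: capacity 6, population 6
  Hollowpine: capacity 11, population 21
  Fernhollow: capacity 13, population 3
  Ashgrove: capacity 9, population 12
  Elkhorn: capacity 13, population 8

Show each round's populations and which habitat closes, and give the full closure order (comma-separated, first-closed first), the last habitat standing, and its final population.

Round 1: Ashgrove=12 Elkhorn=8 Fernhollow=3 Greywater=10 Hollowpine=21 Ironridge=6 Juniper=21 → close Juniper (overflow 13)
  21÷6 = 3 each, +1 to first 3
Round 2: Ashgrove=16 Elkhorn=12 Fernhollow=7 Greywater=13 Hollowpine=24 Ironridge=9 → close Hollowpine (overflow 13)
  24÷5 = 4 each, +1 to first 4
Round 3: Ashgrove=21 Elkhorn=17 Fernhollow=12 Greywater=18 Ironridge=13 → close Ashgrove (overflow 12)
  21÷4 = 5 each, +1 to first 1
Round 4: Elkhorn=23 Fernhollow=17 Greywater=23 Ironridge=18 → close Greywater (overflow 17)
  23÷3 = 7 each, +1 to first 2
Round 5: Elkhorn=31 Fernhollow=25 Ironridge=25 → close Ironridge (overflow 19)
  25÷2 = 12 each, +1 to first 1
Round 6: Elkhorn=44 Fernhollow=37 → close Elkhorn (overflow 31)
  44÷1 = 44 each, +1 to first 0

Closure order: Juniper, Hollowpine, Ashgrove, Greywater, Ironridge, Elkhorn
Last habitat: Fernhollow with 81 animals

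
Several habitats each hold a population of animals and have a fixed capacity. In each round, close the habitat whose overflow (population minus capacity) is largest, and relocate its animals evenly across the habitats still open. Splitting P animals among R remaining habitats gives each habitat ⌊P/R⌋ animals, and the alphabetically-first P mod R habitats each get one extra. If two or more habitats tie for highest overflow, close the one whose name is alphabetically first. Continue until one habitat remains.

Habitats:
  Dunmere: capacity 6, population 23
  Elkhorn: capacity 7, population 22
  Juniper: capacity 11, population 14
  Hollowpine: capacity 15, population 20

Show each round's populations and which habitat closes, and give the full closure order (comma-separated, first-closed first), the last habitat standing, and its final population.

Closure order: Dunmere, Elkhorn, Hollowpine
Last habitat: Juniper with 79 animals

Round 1: Dunmere=23 Elkhorn=22 Hollowpine=20 Juniper=14 → close Dunmere (overflow 17)
  23÷3 = 7 each, +1 to first 2
Round 2: Elkhorn=30 Hollowpine=28 Juniper=21 → close Elkhorn (overflow 23)
  30÷2 = 15 each, +1 to first 0
Round 3: Hollowpine=43 Juniper=36 → close Hollowpine (overflow 28)
  43÷1 = 43 each, +1 to first 0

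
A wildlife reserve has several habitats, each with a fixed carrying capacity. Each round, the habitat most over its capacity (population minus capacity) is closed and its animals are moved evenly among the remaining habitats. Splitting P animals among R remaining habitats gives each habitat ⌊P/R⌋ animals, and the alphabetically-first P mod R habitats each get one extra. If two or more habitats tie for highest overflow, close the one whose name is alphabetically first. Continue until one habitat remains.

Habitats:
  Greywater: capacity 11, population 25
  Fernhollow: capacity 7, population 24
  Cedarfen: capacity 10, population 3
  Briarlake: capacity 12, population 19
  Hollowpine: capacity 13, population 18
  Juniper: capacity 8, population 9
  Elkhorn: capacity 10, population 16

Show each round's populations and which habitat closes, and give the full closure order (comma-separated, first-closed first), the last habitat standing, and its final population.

Round 1: Briarlake=19 Cedarfen=3 Elkhorn=16 Fernhollow=24 Greywater=25 Hollowpine=18 Juniper=9 → close Fernhollow (overflow 17)
  24÷6 = 4 each, +1 to first 0
Round 2: Briarlake=23 Cedarfen=7 Elkhorn=20 Greywater=29 Hollowpine=22 Juniper=13 → close Greywater (overflow 18)
  29÷5 = 5 each, +1 to first 4
Round 3: Briarlake=29 Cedarfen=13 Elkhorn=26 Hollowpine=28 Juniper=18 → close Briarlake (overflow 17)
  29÷4 = 7 each, +1 to first 1
Round 4: Cedarfen=21 Elkhorn=33 Hollowpine=35 Juniper=25 → close Elkhorn (overflow 23)
  33÷3 = 11 each, +1 to first 0
Round 5: Cedarfen=32 Hollowpine=46 Juniper=36 → close Hollowpine (overflow 33)
  46÷2 = 23 each, +1 to first 0
Round 6: Cedarfen=55 Juniper=59 → close Juniper (overflow 51)
  59÷1 = 59 each, +1 to first 0

Closure order: Fernhollow, Greywater, Briarlake, Elkhorn, Hollowpine, Juniper
Last habitat: Cedarfen with 114 animals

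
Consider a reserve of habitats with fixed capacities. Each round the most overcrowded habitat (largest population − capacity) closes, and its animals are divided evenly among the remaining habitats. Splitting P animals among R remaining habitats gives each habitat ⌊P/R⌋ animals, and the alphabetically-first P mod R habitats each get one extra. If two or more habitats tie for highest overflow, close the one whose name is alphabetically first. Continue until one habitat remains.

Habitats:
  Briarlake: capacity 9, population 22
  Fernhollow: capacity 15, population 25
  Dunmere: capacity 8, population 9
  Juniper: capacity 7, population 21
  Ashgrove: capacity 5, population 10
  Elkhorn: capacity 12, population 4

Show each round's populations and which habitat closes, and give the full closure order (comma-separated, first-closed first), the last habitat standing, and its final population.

Round 1: Ashgrove=10 Briarlake=22 Dunmere=9 Elkhorn=4 Fernhollow=25 Juniper=21 → close Juniper (overflow 14)
  21÷5 = 4 each, +1 to first 1
Round 2: Ashgrove=15 Briarlake=26 Dunmere=13 Elkhorn=8 Fernhollow=29 → close Briarlake (overflow 17)
  26÷4 = 6 each, +1 to first 2
Round 3: Ashgrove=22 Dunmere=20 Elkhorn=14 Fernhollow=35 → close Fernhollow (overflow 20)
  35÷3 = 11 each, +1 to first 2
Round 4: Ashgrove=34 Dunmere=32 Elkhorn=25 → close Ashgrove (overflow 29)
  34÷2 = 17 each, +1 to first 0
Round 5: Dunmere=49 Elkhorn=42 → close Dunmere (overflow 41)
  49÷1 = 49 each, +1 to first 0

Closure order: Juniper, Briarlake, Fernhollow, Ashgrove, Dunmere
Last habitat: Elkhorn with 91 animals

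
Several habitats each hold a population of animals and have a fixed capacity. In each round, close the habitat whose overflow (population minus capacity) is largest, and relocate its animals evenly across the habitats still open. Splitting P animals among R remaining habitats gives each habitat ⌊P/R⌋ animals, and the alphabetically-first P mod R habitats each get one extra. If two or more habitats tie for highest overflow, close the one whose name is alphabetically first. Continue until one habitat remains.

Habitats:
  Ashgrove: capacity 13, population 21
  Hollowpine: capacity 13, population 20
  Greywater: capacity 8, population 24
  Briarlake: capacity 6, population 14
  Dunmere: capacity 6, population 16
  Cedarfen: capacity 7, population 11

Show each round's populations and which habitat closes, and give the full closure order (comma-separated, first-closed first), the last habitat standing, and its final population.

Closure order: Greywater, Dunmere, Ashgrove, Briarlake, Cedarfen
Last habitat: Hollowpine with 106 animals

Round 1: Ashgrove=21 Briarlake=14 Cedarfen=11 Dunmere=16 Greywater=24 Hollowpine=20 → close Greywater (overflow 16)
  24÷5 = 4 each, +1 to first 4
Round 2: Ashgrove=26 Briarlake=19 Cedarfen=16 Dunmere=21 Hollowpine=24 → close Dunmere (overflow 15)
  21÷4 = 5 each, +1 to first 1
Round 3: Ashgrove=32 Briarlake=24 Cedarfen=21 Hollowpine=29 → close Ashgrove (overflow 19)
  32÷3 = 10 each, +1 to first 2
Round 4: Briarlake=35 Cedarfen=32 Hollowpine=39 → close Briarlake (overflow 29)
  35÷2 = 17 each, +1 to first 1
Round 5: Cedarfen=50 Hollowpine=56 → close Cedarfen (overflow 43)
  50÷1 = 50 each, +1 to first 0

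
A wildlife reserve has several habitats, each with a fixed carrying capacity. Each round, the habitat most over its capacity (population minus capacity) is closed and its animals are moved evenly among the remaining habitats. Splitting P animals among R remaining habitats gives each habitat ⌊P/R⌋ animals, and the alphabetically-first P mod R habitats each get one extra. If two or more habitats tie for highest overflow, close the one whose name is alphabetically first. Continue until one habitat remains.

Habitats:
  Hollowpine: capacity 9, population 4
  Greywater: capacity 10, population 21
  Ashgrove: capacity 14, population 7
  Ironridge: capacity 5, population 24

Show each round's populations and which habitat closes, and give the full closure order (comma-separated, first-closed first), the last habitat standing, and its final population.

Round 1: Ashgrove=7 Greywater=21 Hollowpine=4 Ironridge=24 → close Ironridge (overflow 19)
  24÷3 = 8 each, +1 to first 0
Round 2: Ashgrove=15 Greywater=29 Hollowpine=12 → close Greywater (overflow 19)
  29÷2 = 14 each, +1 to first 1
Round 3: Ashgrove=30 Hollowpine=26 → close Hollowpine (overflow 17)
  26÷1 = 26 each, +1 to first 0

Closure order: Ironridge, Greywater, Hollowpine
Last habitat: Ashgrove with 56 animals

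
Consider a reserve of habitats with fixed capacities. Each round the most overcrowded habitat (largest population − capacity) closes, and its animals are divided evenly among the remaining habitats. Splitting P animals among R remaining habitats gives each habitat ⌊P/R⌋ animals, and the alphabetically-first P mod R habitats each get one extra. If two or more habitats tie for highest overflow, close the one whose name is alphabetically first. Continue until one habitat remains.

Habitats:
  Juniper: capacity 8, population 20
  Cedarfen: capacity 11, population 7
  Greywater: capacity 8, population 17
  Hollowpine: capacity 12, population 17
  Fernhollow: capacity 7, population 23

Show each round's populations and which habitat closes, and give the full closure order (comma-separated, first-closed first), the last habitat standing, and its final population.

Round 1: Cedarfen=7 Fernhollow=23 Greywater=17 Hollowpine=17 Juniper=20 → close Fernhollow (overflow 16)
  23÷4 = 5 each, +1 to first 3
Round 2: Cedarfen=13 Greywater=23 Hollowpine=23 Juniper=25 → close Juniper (overflow 17)
  25÷3 = 8 each, +1 to first 1
Round 3: Cedarfen=22 Greywater=31 Hollowpine=31 → close Greywater (overflow 23)
  31÷2 = 15 each, +1 to first 1
Round 4: Cedarfen=38 Hollowpine=46 → close Hollowpine (overflow 34)
  46÷1 = 46 each, +1 to first 0

Closure order: Fernhollow, Juniper, Greywater, Hollowpine
Last habitat: Cedarfen with 84 animals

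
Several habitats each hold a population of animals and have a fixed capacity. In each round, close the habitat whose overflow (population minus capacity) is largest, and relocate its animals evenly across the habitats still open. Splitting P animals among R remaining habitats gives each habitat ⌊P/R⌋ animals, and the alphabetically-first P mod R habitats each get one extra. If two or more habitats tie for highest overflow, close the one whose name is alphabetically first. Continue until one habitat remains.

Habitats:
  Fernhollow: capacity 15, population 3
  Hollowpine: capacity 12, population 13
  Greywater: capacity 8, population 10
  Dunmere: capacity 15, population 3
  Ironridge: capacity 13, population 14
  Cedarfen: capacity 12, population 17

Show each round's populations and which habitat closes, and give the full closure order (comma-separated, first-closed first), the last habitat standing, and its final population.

Round 1: Cedarfen=17 Dunmere=3 Fernhollow=3 Greywater=10 Hollowpine=13 Ironridge=14 → close Cedarfen (overflow 5)
  17÷5 = 3 each, +1 to first 2
Round 2: Dunmere=7 Fernhollow=7 Greywater=13 Hollowpine=16 Ironridge=17 → close Greywater (overflow 5)
  13÷4 = 3 each, +1 to first 1
Round 3: Dunmere=11 Fernhollow=10 Hollowpine=19 Ironridge=20 → close Hollowpine (overflow 7)
  19÷3 = 6 each, +1 to first 1
Round 4: Dunmere=18 Fernhollow=16 Ironridge=26 → close Ironridge (overflow 13)
  26÷2 = 13 each, +1 to first 0
Round 5: Dunmere=31 Fernhollow=29 → close Dunmere (overflow 16)
  31÷1 = 31 each, +1 to first 0

Closure order: Cedarfen, Greywater, Hollowpine, Ironridge, Dunmere
Last habitat: Fernhollow with 60 animals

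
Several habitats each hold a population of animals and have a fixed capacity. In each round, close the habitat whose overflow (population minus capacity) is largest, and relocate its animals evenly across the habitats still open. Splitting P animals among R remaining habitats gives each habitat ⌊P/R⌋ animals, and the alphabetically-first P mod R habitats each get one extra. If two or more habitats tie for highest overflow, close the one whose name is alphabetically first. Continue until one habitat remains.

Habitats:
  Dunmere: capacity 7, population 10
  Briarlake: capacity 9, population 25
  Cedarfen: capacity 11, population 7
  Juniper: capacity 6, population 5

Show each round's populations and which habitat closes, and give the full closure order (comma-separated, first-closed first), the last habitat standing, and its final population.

Closure order: Briarlake, Dunmere, Juniper
Last habitat: Cedarfen with 47 animals

Round 1: Briarlake=25 Cedarfen=7 Dunmere=10 Juniper=5 → close Briarlake (overflow 16)
  25÷3 = 8 each, +1 to first 1
Round 2: Cedarfen=16 Dunmere=18 Juniper=13 → close Dunmere (overflow 11)
  18÷2 = 9 each, +1 to first 0
Round 3: Cedarfen=25 Juniper=22 → close Juniper (overflow 16)
  22÷1 = 22 each, +1 to first 0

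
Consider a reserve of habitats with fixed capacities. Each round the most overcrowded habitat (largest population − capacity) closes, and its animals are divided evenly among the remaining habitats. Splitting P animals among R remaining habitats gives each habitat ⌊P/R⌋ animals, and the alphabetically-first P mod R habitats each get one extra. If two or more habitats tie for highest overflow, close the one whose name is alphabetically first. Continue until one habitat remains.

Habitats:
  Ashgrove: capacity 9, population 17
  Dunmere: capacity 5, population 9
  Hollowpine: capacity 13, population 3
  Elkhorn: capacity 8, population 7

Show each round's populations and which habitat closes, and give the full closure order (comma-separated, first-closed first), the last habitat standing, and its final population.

Closure order: Ashgrove, Dunmere, Elkhorn
Last habitat: Hollowpine with 36 animals

Round 1: Ashgrove=17 Dunmere=9 Elkhorn=7 Hollowpine=3 → close Ashgrove (overflow 8)
  17÷3 = 5 each, +1 to first 2
Round 2: Dunmere=15 Elkhorn=13 Hollowpine=8 → close Dunmere (overflow 10)
  15÷2 = 7 each, +1 to first 1
Round 3: Elkhorn=21 Hollowpine=15 → close Elkhorn (overflow 13)
  21÷1 = 21 each, +1 to first 0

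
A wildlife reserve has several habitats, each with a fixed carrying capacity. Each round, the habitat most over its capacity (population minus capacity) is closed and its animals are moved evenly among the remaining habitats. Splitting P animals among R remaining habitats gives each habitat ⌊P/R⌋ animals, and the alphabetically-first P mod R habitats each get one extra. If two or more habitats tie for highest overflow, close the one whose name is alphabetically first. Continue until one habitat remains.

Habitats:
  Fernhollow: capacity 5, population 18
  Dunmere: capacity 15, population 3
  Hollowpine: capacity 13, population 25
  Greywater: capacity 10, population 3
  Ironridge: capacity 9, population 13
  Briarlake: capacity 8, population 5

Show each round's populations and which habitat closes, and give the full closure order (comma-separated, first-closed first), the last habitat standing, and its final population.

Round 1: Briarlake=5 Dunmere=3 Fernhollow=18 Greywater=3 Hollowpine=25 Ironridge=13 → close Fernhollow (overflow 13)
  18÷5 = 3 each, +1 to first 3
Round 2: Briarlake=9 Dunmere=7 Greywater=7 Hollowpine=28 Ironridge=16 → close Hollowpine (overflow 15)
  28÷4 = 7 each, +1 to first 0
Round 3: Briarlake=16 Dunmere=14 Greywater=14 Ironridge=23 → close Ironridge (overflow 14)
  23÷3 = 7 each, +1 to first 2
Round 4: Briarlake=24 Dunmere=22 Greywater=21 → close Briarlake (overflow 16)
  24÷2 = 12 each, +1 to first 0
Round 5: Dunmere=34 Greywater=33 → close Greywater (overflow 23)
  33÷1 = 33 each, +1 to first 0

Closure order: Fernhollow, Hollowpine, Ironridge, Briarlake, Greywater
Last habitat: Dunmere with 67 animals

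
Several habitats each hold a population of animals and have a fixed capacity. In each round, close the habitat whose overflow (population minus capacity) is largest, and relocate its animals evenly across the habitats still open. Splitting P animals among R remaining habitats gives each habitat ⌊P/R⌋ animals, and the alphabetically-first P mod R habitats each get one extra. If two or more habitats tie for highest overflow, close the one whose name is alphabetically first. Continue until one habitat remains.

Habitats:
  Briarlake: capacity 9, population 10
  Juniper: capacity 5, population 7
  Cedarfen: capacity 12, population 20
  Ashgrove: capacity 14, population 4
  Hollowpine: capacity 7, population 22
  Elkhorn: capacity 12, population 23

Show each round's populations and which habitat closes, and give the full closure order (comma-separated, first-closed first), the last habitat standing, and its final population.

Round 1: Ashgrove=4 Briarlake=10 Cedarfen=20 Elkhorn=23 Hollowpine=22 Juniper=7 → close Hollowpine (overflow 15)
  22÷5 = 4 each, +1 to first 2
Round 2: Ashgrove=9 Briarlake=15 Cedarfen=24 Elkhorn=27 Juniper=11 → close Elkhorn (overflow 15)
  27÷4 = 6 each, +1 to first 3
Round 3: Ashgrove=16 Briarlake=22 Cedarfen=31 Juniper=17 → close Cedarfen (overflow 19)
  31÷3 = 10 each, +1 to first 1
Round 4: Ashgrove=27 Briarlake=32 Juniper=27 → close Briarlake (overflow 23)
  32÷2 = 16 each, +1 to first 0
Round 5: Ashgrove=43 Juniper=43 → close Juniper (overflow 38)
  43÷1 = 43 each, +1 to first 0

Closure order: Hollowpine, Elkhorn, Cedarfen, Briarlake, Juniper
Last habitat: Ashgrove with 86 animals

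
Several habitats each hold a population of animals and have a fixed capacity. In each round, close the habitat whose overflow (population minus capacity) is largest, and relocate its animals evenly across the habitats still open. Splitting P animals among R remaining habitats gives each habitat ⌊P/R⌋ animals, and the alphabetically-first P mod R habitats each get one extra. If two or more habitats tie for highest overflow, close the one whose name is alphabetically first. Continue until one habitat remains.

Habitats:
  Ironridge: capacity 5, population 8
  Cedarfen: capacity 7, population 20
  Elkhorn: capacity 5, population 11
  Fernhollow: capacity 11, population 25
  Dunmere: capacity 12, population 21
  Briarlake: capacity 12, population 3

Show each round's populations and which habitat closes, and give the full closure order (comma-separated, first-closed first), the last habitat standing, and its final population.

Closure order: Fernhollow, Cedarfen, Dunmere, Elkhorn, Ironridge
Last habitat: Briarlake with 88 animals

Round 1: Briarlake=3 Cedarfen=20 Dunmere=21 Elkhorn=11 Fernhollow=25 Ironridge=8 → close Fernhollow (overflow 14)
  25÷5 = 5 each, +1 to first 0
Round 2: Briarlake=8 Cedarfen=25 Dunmere=26 Elkhorn=16 Ironridge=13 → close Cedarfen (overflow 18)
  25÷4 = 6 each, +1 to first 1
Round 3: Briarlake=15 Dunmere=32 Elkhorn=22 Ironridge=19 → close Dunmere (overflow 20)
  32÷3 = 10 each, +1 to first 2
Round 4: Briarlake=26 Elkhorn=33 Ironridge=29 → close Elkhorn (overflow 28)
  33÷2 = 16 each, +1 to first 1
Round 5: Briarlake=43 Ironridge=45 → close Ironridge (overflow 40)
  45÷1 = 45 each, +1 to first 0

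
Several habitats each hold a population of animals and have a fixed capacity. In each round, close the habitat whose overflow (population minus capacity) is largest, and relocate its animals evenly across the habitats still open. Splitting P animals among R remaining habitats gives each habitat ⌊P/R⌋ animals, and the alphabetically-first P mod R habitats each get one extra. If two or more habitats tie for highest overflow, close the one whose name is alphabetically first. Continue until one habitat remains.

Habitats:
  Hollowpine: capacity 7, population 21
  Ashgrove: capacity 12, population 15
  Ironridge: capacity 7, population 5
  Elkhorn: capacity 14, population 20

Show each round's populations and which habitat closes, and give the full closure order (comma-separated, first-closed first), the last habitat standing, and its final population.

Round 1: Ashgrove=15 Elkhorn=20 Hollowpine=21 Ironridge=5 → close Hollowpine (overflow 14)
  21÷3 = 7 each, +1 to first 0
Round 2: Ashgrove=22 Elkhorn=27 Ironridge=12 → close Elkhorn (overflow 13)
  27÷2 = 13 each, +1 to first 1
Round 3: Ashgrove=36 Ironridge=25 → close Ashgrove (overflow 24)
  36÷1 = 36 each, +1 to first 0

Closure order: Hollowpine, Elkhorn, Ashgrove
Last habitat: Ironridge with 61 animals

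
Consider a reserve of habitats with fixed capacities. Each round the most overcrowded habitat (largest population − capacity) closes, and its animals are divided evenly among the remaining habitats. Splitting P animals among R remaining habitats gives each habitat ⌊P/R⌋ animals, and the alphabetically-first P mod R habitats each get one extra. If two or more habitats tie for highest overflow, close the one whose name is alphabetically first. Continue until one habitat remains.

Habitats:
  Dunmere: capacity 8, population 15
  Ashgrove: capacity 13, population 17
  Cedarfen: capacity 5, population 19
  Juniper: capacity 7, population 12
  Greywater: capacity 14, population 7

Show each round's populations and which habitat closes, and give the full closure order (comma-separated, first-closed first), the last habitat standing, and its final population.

Closure order: Cedarfen, Dunmere, Ashgrove, Juniper
Last habitat: Greywater with 70 animals

Round 1: Ashgrove=17 Cedarfen=19 Dunmere=15 Greywater=7 Juniper=12 → close Cedarfen (overflow 14)
  19÷4 = 4 each, +1 to first 3
Round 2: Ashgrove=22 Dunmere=20 Greywater=12 Juniper=16 → close Dunmere (overflow 12)
  20÷3 = 6 each, +1 to first 2
Round 3: Ashgrove=29 Greywater=19 Juniper=22 → close Ashgrove (overflow 16)
  29÷2 = 14 each, +1 to first 1
Round 4: Greywater=34 Juniper=36 → close Juniper (overflow 29)
  36÷1 = 36 each, +1 to first 0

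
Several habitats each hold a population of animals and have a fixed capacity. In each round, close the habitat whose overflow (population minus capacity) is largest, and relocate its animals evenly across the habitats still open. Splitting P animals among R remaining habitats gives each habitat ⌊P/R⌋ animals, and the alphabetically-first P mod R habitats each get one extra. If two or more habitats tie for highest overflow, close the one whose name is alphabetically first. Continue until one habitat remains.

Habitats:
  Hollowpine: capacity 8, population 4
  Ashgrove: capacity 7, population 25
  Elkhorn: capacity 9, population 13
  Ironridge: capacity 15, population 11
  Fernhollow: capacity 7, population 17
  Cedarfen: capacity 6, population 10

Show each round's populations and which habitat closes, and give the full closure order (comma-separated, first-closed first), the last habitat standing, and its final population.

Round 1: Ashgrove=25 Cedarfen=10 Elkhorn=13 Fernhollow=17 Hollowpine=4 Ironridge=11 → close Ashgrove (overflow 18)
  25÷5 = 5 each, +1 to first 0
Round 2: Cedarfen=15 Elkhorn=18 Fernhollow=22 Hollowpine=9 Ironridge=16 → close Fernhollow (overflow 15)
  22÷4 = 5 each, +1 to first 2
Round 3: Cedarfen=21 Elkhorn=24 Hollowpine=14 Ironridge=21 → close Cedarfen (overflow 15)
  21÷3 = 7 each, +1 to first 0
Round 4: Elkhorn=31 Hollowpine=21 Ironridge=28 → close Elkhorn (overflow 22)
  31÷2 = 15 each, +1 to first 1
Round 5: Hollowpine=37 Ironridge=43 → close Hollowpine (overflow 29)
  37÷1 = 37 each, +1 to first 0

Closure order: Ashgrove, Fernhollow, Cedarfen, Elkhorn, Hollowpine
Last habitat: Ironridge with 80 animals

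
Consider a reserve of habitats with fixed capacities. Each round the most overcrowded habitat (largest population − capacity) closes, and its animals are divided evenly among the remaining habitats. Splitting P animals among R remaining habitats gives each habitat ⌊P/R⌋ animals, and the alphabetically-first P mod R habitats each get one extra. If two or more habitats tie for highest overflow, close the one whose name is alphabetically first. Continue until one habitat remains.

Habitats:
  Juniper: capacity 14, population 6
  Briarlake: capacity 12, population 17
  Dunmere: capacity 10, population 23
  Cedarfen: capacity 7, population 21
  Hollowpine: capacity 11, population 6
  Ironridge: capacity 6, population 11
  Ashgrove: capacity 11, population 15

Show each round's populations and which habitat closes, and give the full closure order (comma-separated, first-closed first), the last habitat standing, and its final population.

Closure order: Cedarfen, Dunmere, Briarlake, Ashgrove, Ironridge, Hollowpine
Last habitat: Juniper with 99 animals

Round 1: Ashgrove=15 Briarlake=17 Cedarfen=21 Dunmere=23 Hollowpine=6 Ironridge=11 Juniper=6 → close Cedarfen (overflow 14)
  21÷6 = 3 each, +1 to first 3
Round 2: Ashgrove=19 Briarlake=21 Dunmere=27 Hollowpine=9 Ironridge=14 Juniper=9 → close Dunmere (overflow 17)
  27÷5 = 5 each, +1 to first 2
Round 3: Ashgrove=25 Briarlake=27 Hollowpine=14 Ironridge=19 Juniper=14 → close Briarlake (overflow 15)
  27÷4 = 6 each, +1 to first 3
Round 4: Ashgrove=32 Hollowpine=21 Ironridge=26 Juniper=20 → close Ashgrove (overflow 21)
  32÷3 = 10 each, +1 to first 2
Round 5: Hollowpine=32 Ironridge=37 Juniper=30 → close Ironridge (overflow 31)
  37÷2 = 18 each, +1 to first 1
Round 6: Hollowpine=51 Juniper=48 → close Hollowpine (overflow 40)
  51÷1 = 51 each, +1 to first 0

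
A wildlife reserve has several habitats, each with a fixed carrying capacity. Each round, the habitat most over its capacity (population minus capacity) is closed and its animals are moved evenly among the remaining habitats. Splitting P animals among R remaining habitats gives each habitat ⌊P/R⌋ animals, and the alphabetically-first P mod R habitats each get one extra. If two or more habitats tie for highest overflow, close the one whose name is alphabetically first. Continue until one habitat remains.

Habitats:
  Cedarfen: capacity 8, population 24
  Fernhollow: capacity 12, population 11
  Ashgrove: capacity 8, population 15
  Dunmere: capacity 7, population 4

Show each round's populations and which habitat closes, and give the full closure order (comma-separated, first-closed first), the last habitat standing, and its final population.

Round 1: Ashgrove=15 Cedarfen=24 Dunmere=4 Fernhollow=11 → close Cedarfen (overflow 16)
  24÷3 = 8 each, +1 to first 0
Round 2: Ashgrove=23 Dunmere=12 Fernhollow=19 → close Ashgrove (overflow 15)
  23÷2 = 11 each, +1 to first 1
Round 3: Dunmere=24 Fernhollow=30 → close Fernhollow (overflow 18)
  30÷1 = 30 each, +1 to first 0

Closure order: Cedarfen, Ashgrove, Fernhollow
Last habitat: Dunmere with 54 animals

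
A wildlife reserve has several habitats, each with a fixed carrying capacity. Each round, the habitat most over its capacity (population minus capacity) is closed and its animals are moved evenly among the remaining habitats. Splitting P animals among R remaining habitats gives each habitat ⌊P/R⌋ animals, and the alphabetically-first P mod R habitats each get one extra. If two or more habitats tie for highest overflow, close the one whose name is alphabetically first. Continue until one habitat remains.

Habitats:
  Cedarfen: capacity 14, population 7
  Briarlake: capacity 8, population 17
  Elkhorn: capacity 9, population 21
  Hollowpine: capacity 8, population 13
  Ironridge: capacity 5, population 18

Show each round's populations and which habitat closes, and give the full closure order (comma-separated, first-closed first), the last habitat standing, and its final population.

Round 1: Briarlake=17 Cedarfen=7 Elkhorn=21 Hollowpine=13 Ironridge=18 → close Ironridge (overflow 13)
  18÷4 = 4 each, +1 to first 2
Round 2: Briarlake=22 Cedarfen=12 Elkhorn=25 Hollowpine=17 → close Elkhorn (overflow 16)
  25÷3 = 8 each, +1 to first 1
Round 3: Briarlake=31 Cedarfen=20 Hollowpine=25 → close Briarlake (overflow 23)
  31÷2 = 15 each, +1 to first 1
Round 4: Cedarfen=36 Hollowpine=40 → close Hollowpine (overflow 32)
  40÷1 = 40 each, +1 to first 0

Closure order: Ironridge, Elkhorn, Briarlake, Hollowpine
Last habitat: Cedarfen with 76 animals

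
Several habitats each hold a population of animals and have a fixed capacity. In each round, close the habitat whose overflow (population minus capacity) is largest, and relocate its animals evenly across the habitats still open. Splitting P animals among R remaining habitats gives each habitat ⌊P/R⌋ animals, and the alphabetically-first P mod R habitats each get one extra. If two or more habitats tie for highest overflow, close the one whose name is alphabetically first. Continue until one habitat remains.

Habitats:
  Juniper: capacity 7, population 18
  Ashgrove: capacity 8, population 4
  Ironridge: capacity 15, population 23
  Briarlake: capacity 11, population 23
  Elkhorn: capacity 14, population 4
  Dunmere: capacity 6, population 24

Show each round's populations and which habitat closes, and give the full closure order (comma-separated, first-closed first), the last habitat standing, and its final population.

Round 1: Ashgrove=4 Briarlake=23 Dunmere=24 Elkhorn=4 Ironridge=23 Juniper=18 → close Dunmere (overflow 18)
  24÷5 = 4 each, +1 to first 4
Round 2: Ashgrove=9 Briarlake=28 Elkhorn=9 Ironridge=28 Juniper=22 → close Briarlake (overflow 17)
  28÷4 = 7 each, +1 to first 0
Round 3: Ashgrove=16 Elkhorn=16 Ironridge=35 Juniper=29 → close Juniper (overflow 22)
  29÷3 = 9 each, +1 to first 2
Round 4: Ashgrove=26 Elkhorn=26 Ironridge=44 → close Ironridge (overflow 29)
  44÷2 = 22 each, +1 to first 0
Round 5: Ashgrove=48 Elkhorn=48 → close Ashgrove (overflow 40)
  48÷1 = 48 each, +1 to first 0

Closure order: Dunmere, Briarlake, Juniper, Ironridge, Ashgrove
Last habitat: Elkhorn with 96 animals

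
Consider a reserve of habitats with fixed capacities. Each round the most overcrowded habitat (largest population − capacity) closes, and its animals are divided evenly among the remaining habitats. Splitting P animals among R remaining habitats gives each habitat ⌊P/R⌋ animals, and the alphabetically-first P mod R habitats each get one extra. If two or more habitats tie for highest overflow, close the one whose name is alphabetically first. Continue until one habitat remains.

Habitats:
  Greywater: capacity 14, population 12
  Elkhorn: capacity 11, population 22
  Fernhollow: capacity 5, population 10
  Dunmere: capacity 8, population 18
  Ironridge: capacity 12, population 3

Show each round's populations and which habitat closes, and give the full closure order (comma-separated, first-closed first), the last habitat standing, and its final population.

Round 1: Dunmere=18 Elkhorn=22 Fernhollow=10 Greywater=12 Ironridge=3 → close Elkhorn (overflow 11)
  22÷4 = 5 each, +1 to first 2
Round 2: Dunmere=24 Fernhollow=16 Greywater=17 Ironridge=8 → close Dunmere (overflow 16)
  24÷3 = 8 each, +1 to first 0
Round 3: Fernhollow=24 Greywater=25 Ironridge=16 → close Fernhollow (overflow 19)
  24÷2 = 12 each, +1 to first 0
Round 4: Greywater=37 Ironridge=28 → close Greywater (overflow 23)
  37÷1 = 37 each, +1 to first 0

Closure order: Elkhorn, Dunmere, Fernhollow, Greywater
Last habitat: Ironridge with 65 animals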